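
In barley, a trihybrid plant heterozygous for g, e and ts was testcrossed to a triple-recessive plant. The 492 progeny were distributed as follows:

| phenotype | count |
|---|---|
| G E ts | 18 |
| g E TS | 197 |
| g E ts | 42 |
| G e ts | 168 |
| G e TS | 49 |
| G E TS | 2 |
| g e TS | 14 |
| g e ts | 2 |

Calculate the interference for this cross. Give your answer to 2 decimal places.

0.42

The two most frequent reciprocal classes, g E TS and G e ts, are the parental types, so the F1 was g E TS / G e ts.
The two rarest classes, G E TS and g e ts, are the double crossovers. Comparing them with the parentals, only the g allele has switched, so g is the middle locus and the order is ts – g – e.
ts–g: (91 + 4)/492 = 0.1931; g–e: (32 + 4)/492 = 0.0732.
Expected DCO frequency = 0.1931 × 0.0732 ≈ 0.01413; observed = 4/492 ≈ 0.00813.
Coefficient of coincidence = 0.00813/0.01413 ≈ 0.58; interference = 1 − 0.58 = 0.42.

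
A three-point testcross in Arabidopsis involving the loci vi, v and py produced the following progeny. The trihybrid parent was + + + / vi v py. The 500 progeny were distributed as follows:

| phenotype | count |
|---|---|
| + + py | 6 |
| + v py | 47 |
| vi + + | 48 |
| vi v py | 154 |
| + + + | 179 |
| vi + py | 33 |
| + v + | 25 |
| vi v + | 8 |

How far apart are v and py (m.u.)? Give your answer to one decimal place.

14.4 m.u.

The two rarest classes, + + py and vi v +, are the double crossovers. Comparing them with the parentals, only the py allele has switched, so py is the middle locus and the order is vi – py – v.
Crossovers in the py–v interval produce the single-crossover classes + v + and vi + py (25 + 33 = 58) plus the double crossovers (14).
RF(py–v) = (58 + 14) / 500 = 72/500 = 0.1440 → 14.4 m.u.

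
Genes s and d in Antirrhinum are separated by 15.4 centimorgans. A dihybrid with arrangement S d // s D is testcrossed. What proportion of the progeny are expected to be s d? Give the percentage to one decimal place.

A map distance of 15.4 centimorgans corresponds to a recombination frequency of 0.154.
The F1 is S d / s D, so s d is a recombinant gamete class with expected frequency r/2 = 0.154/2 = 0.0770.
That is 0.0770 = 7.7% of the progeny.

7.7%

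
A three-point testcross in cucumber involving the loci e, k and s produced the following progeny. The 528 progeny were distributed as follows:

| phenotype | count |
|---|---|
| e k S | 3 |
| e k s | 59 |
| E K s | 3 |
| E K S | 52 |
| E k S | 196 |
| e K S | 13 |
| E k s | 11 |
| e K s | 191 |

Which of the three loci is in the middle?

e

The two most frequent reciprocal classes, E k S and e K s, are the parental types, so the F1 was E k S / e K s.
The two rarest classes, e k S and E K s, are the double crossovers. Comparing them with the parentals, only the e allele has switched, so e is the middle locus and the order is k – e – s.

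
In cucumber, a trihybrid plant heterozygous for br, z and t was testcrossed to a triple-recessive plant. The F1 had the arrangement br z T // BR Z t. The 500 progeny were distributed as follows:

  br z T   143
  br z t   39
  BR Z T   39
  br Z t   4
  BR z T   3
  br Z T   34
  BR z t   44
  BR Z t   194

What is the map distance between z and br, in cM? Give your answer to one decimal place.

17.0 cM

The two rarest classes, BR z T and br Z t, are the double crossovers. Comparing them with the parentals, only the br allele has switched, so br is the middle locus and the order is t – br – z.
Crossovers in the br–z interval produce the single-crossover classes br Z T and BR z t (34 + 44 = 78) plus the double crossovers (7).
RF(br–z) = (78 + 7) / 500 = 85/500 = 0.1700 → 17.0 cM.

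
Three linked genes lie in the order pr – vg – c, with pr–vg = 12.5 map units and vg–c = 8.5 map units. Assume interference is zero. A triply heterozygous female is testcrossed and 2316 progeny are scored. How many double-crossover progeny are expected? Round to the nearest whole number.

25

Map distances give recombination frequencies of 0.125 and 0.085 for the two intervals.
With no interference, expected double-crossover frequency = 0.125 × 0.085 = 0.01063.
Expected number = 0.01063 × 2316 = 24.61 ≈ 25.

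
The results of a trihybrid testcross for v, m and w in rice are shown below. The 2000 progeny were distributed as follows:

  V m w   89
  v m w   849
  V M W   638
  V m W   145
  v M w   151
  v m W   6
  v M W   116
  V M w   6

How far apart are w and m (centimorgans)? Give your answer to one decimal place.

15.4 centimorgans

The two most frequent reciprocal classes, v m w and V M W, are the parental types, so the F1 was v m w / V M W.
The two rarest classes, v m W and V M w, are the double crossovers. Comparing them with the parentals, only the w allele has switched, so w is the middle locus and the order is m – w – v.
Crossovers in the m–w interval produce the single-crossover classes v M w and V m W (151 + 145 = 296) plus the double crossovers (12).
RF(m–w) = (296 + 12) / 2000 = 308/2000 = 0.1540 → 15.4 centimorgans.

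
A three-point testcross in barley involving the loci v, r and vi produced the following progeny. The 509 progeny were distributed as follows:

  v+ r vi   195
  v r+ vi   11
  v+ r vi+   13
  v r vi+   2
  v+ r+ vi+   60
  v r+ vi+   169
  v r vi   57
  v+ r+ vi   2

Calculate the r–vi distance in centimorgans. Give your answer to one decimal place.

The two most frequent reciprocal classes, v r+ vi+ and v+ r vi, are the parental types, so the F1 was v r+ vi+ / v+ r vi.
The two rarest classes, v r vi+ and v+ r+ vi, are the double crossovers. Comparing them with the parentals, only the r allele has switched, so r is the middle locus and the order is v – r – vi.
Crossovers in the r–vi interval produce the single-crossover classes v r+ vi and v+ r vi+ (11 + 13 = 24) plus the double crossovers (4).
RF(r–vi) = (24 + 4) / 509 = 28/509 = 0.0550 → 5.5 centimorgans.

5.5 centimorgans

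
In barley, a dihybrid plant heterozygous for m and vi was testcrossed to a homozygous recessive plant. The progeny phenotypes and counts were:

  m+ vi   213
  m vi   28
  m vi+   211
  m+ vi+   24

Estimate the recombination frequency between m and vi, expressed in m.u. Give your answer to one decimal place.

10.9 m.u.

The two most frequent classes, m+ vi (213) and m vi+ (211), are the parental types, so the F1 was m+ vi / m vi+.
The recombinant classes are m+ vi+ and m vi: 24 + 28 = 52.
Recombination frequency = 52/476 = 0.1092 ≈ 10.9%, i.e. 10.9 m.u.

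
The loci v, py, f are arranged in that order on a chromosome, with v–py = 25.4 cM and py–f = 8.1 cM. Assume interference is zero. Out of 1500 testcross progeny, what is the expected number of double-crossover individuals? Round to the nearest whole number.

Map distances give recombination frequencies of 0.254 and 0.081 for the two intervals.
With no interference, expected double-crossover frequency = 0.254 × 0.081 = 0.02057.
Expected number = 0.02057 × 1500 = 30.86 ≈ 31.

31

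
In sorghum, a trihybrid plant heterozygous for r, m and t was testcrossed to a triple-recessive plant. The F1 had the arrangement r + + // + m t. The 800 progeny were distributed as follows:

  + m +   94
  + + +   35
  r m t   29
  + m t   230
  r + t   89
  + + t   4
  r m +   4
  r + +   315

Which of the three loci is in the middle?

m

The two rarest classes, r m + and + + t, are the double crossovers. Comparing them with the parentals, only the m allele has switched, so m is the middle locus and the order is r – m – t.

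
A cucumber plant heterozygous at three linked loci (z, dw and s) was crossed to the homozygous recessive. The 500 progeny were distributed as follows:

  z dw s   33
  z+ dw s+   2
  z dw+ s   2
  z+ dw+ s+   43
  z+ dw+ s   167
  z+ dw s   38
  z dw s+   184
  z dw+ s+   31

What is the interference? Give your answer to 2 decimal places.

The two most frequent reciprocal classes, z dw s+ and z+ dw+ s, are the parental types, so the F1 was z dw s+ / z+ dw+ s.
The two rarest classes, z+ dw s+ and z dw+ s, are the double crossovers. Comparing them with the parentals, only the z allele has switched, so z is the middle locus and the order is s – z – dw.
s–z: (76 + 4)/500 = 0.1600; z–dw: (69 + 4)/500 = 0.1460.
Expected DCO frequency = 0.1600 × 0.1460 ≈ 0.02336; observed = 4/500 ≈ 0.00800.
Coefficient of coincidence = 0.00800/0.02336 ≈ 0.34; interference = 1 − 0.34 = 0.66.

0.66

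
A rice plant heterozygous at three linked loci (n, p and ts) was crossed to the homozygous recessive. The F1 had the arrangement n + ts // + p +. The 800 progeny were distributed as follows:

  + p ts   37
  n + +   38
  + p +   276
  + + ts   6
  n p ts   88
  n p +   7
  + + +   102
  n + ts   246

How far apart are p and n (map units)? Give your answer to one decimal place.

The two rarest classes, + + ts and n p +, are the double crossovers. Comparing them with the parentals, only the n allele has switched, so n is the middle locus and the order is p – n – ts.
Crossovers in the p–n interval produce the single-crossover classes n p ts and + + + (88 + 102 = 190) plus the double crossovers (13).
RF(p–n) = (190 + 13) / 800 = 203/800 = 0.2537 → 25.4 map units.

25.4 map units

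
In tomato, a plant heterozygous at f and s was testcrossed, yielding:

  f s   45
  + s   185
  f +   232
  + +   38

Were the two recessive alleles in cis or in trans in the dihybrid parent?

The two most frequent classes are + s (185) and f + (232); these are the parental (non-recombinant) types.
So the F1 carried + s on one chromosome and f + on the other — the recessive alleles are on opposite chromosomes (trans / repulsion).

trans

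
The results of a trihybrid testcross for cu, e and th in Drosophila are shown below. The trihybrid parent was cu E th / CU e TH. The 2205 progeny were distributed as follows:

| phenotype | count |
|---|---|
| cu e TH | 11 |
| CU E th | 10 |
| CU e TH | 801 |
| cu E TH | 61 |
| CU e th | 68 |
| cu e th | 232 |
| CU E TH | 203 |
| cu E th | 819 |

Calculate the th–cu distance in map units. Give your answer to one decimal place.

6.8 map units

The two rarest classes, CU E th and cu e TH, are the double crossovers. Comparing them with the parentals, only the cu allele has switched, so cu is the middle locus and the order is th – cu – e.
Crossovers in the th–cu interval produce the single-crossover classes cu E TH and CU e th (61 + 68 = 129) plus the double crossovers (21).
RF(th–cu) = (129 + 21) / 2205 = 150/2205 = 0.0680 → 6.8 map units.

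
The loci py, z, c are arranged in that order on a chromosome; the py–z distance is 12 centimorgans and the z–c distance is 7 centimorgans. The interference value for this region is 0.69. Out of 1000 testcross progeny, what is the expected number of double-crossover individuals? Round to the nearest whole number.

Map distances give recombination frequencies of 0.120 and 0.070 for the two intervals.
With interference 0.69 (so coincidence = 0.31), expected double-crossover frequency = 0.120 × 0.070 × 0.31 = 0.00260.
Expected number = 0.00260 × 1000 = 2.60 ≈ 3.

3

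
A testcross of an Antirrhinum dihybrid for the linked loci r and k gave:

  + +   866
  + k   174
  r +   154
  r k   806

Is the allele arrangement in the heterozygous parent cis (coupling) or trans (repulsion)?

cis

The two most frequent classes are + + (866) and r k (806); these are the parental (non-recombinant) types.
So the F1 carried + + on one chromosome and r k on the other — the recessive alleles are on the same chromosome (cis / coupling).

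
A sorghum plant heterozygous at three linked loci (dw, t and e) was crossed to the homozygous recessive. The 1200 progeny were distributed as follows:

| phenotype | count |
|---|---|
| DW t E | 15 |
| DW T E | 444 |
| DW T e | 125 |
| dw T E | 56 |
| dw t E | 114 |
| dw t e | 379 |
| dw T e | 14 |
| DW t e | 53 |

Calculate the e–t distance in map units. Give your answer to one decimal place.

The two most frequent reciprocal classes, DW T E and dw t e, are the parental types, so the F1 was DW T E / dw t e.
The two rarest classes, DW t E and dw T e, are the double crossovers. Comparing them with the parentals, only the t allele has switched, so t is the middle locus and the order is e – t – dw.
Crossovers in the e–t interval produce the single-crossover classes DW T e and dw t E (125 + 114 = 239) plus the double crossovers (29).
RF(e–t) = (239 + 29) / 1200 = 268/1200 = 0.2233 → 22.3 map units.

22.3 map units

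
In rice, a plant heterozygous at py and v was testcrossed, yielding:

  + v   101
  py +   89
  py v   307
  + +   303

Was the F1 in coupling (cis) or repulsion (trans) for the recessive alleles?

cis

The two most frequent classes are + + (303) and py v (307); these are the parental (non-recombinant) types.
So the F1 carried + + on one chromosome and py v on the other — the recessive alleles are on the same chromosome (cis / coupling).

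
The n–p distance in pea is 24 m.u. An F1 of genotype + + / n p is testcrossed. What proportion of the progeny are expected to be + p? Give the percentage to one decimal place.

12.0%

A map distance of 24 m.u. corresponds to a recombination frequency of 0.240.
The F1 is + + / n p, so + p is a recombinant gamete class with expected frequency r/2 = 0.240/2 = 0.1200.
That is 0.1200 = 12.0% of the progeny.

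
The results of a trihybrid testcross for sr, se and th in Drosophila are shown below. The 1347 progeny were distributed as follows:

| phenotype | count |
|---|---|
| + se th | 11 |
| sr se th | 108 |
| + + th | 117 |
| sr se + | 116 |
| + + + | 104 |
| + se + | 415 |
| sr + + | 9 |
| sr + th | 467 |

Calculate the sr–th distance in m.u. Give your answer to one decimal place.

The two most frequent reciprocal classes, + se + and sr + th, are the parental types, so the F1 was + se + / sr + th.
The two rarest classes, + se th and sr + +, are the double crossovers. Comparing them with the parentals, only the th allele has switched, so th is the middle locus and the order is sr – th – se.
Crossovers in the sr–th interval produce the single-crossover classes sr se + and + + th (116 + 117 = 233) plus the double crossovers (20).
RF(sr–th) = (233 + 20) / 1347 = 253/1347 = 0.1878 → 18.8 m.u.

18.8 m.u.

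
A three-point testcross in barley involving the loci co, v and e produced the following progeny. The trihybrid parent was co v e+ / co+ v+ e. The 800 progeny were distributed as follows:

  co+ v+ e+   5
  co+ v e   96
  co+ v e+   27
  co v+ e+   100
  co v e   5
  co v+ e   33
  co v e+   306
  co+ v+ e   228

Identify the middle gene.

The two rarest classes, co v e and co+ v+ e+, are the double crossovers. Comparing them with the parentals, only the e allele has switched, so e is the middle locus and the order is co – e – v.

e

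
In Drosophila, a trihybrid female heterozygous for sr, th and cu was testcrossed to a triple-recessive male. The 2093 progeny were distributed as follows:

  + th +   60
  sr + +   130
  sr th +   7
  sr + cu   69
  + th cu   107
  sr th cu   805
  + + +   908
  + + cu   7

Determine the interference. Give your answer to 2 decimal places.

The two most frequent reciprocal classes, + + + and sr th cu, are the parental types, so the F1 was + + + / sr th cu.
The two rarest classes, + + cu and sr th +, are the double crossovers. Comparing them with the parentals, only the cu allele has switched, so cu is the middle locus and the order is th – cu – sr.
th–cu: (129 + 14)/2093 = 0.0683; cu–sr: (237 + 14)/2093 = 0.1199.
Expected DCO frequency = 0.0683 × 0.1199 ≈ 0.00819; observed = 14/2093 ≈ 0.00669.
Coefficient of coincidence = 0.00669/0.00819 ≈ 0.82; interference = 1 − 0.82 = 0.18.

0.18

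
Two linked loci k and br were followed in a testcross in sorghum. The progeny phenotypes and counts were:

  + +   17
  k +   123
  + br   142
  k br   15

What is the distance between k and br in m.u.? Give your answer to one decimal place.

The two most frequent classes, + br (142) and k + (123), are the parental types, so the F1 was + br / k +.
The recombinant classes are + + and k br: 17 + 15 = 32.
Recombination frequency = 32/297 = 0.1077 ≈ 10.8%, i.e. 10.8 m.u.

10.8 m.u.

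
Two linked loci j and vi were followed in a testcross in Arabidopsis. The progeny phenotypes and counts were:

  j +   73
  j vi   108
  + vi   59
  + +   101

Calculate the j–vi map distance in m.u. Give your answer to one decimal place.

38.7 m.u.

The two most frequent classes, + + (101) and j vi (108), are the parental types, so the F1 was + + / j vi.
The recombinant classes are + vi and j +: 59 + 73 = 132.
Recombination frequency = 132/341 = 0.3871 ≈ 38.7%, i.e. 38.7 m.u.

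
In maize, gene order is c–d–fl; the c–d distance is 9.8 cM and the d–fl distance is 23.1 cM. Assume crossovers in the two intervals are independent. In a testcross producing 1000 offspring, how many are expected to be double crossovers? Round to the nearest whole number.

23

Map distances give recombination frequencies of 0.098 and 0.231 for the two intervals.
With no interference, expected double-crossover frequency = 0.098 × 0.231 = 0.02264.
Expected number = 0.02264 × 1000 = 22.64 ≈ 23.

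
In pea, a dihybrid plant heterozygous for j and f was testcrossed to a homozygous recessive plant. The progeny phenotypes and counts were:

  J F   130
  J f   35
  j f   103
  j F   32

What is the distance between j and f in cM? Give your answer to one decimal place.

22.3 cM

The two most frequent classes, J F (130) and j f (103), are the parental types, so the F1 was J F / j f.
The recombinant classes are J f and j F: 35 + 32 = 67.
Recombination frequency = 67/300 = 0.2233 ≈ 22.3%, i.e. 22.3 cM.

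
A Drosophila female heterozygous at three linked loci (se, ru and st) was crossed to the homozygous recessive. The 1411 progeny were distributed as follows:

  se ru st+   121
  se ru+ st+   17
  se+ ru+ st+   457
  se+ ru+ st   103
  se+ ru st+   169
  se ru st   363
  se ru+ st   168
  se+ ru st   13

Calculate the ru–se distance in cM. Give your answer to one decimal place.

The two most frequent reciprocal classes, se ru st and se+ ru+ st+, are the parental types, so the F1 was se ru st / se+ ru+ st+.
The two rarest classes, se+ ru st and se ru+ st+, are the double crossovers. Comparing them with the parentals, only the se allele has switched, so se is the middle locus and the order is ru – se – st.
Crossovers in the ru–se interval produce the single-crossover classes se ru+ st and se+ ru st+ (168 + 169 = 337) plus the double crossovers (30).
RF(ru–se) = (337 + 30) / 1411 = 367/1411 = 0.2601 → 26.0 cM.

26.0 cM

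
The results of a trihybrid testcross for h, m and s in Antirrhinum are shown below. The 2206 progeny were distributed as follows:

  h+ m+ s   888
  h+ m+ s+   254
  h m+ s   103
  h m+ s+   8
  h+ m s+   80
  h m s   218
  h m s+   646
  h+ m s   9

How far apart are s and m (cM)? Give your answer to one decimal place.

22.2 cM

The two most frequent reciprocal classes, h+ m+ s and h m s+, are the parental types, so the F1 was h+ m+ s / h m s+.
The two rarest classes, h+ m s and h m+ s+, are the double crossovers. Comparing them with the parentals, only the m allele has switched, so m is the middle locus and the order is h – m – s.
Crossovers in the m–s interval produce the single-crossover classes h+ m+ s+ and h m s (254 + 218 = 472) plus the double crossovers (17).
RF(m–s) = (472 + 17) / 2206 = 489/2206 = 0.2217 → 22.2 cM.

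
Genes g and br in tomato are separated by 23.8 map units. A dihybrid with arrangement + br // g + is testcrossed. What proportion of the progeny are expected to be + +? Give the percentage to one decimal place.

11.9%

A map distance of 23.8 map units corresponds to a recombination frequency of 0.238.
The F1 is + br / g +, so + + is a recombinant gamete class with expected frequency r/2 = 0.238/2 = 0.1190.
That is 0.1190 = 11.9% of the progeny.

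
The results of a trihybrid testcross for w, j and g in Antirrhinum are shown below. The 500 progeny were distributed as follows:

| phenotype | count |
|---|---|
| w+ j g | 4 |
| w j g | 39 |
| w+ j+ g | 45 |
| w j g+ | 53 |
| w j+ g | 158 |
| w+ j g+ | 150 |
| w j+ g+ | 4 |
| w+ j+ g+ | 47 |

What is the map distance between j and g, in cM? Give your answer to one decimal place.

18.8 cM

The two most frequent reciprocal classes, w+ j g+ and w j+ g, are the parental types, so the F1 was w+ j g+ / w j+ g.
The two rarest classes, w+ j g and w j+ g+, are the double crossovers. Comparing them with the parentals, only the g allele has switched, so g is the middle locus and the order is j – g – w.
Crossovers in the j–g interval produce the single-crossover classes w+ j+ g+ and w j g (47 + 39 = 86) plus the double crossovers (8).
RF(j–g) = (86 + 8) / 500 = 94/500 = 0.1880 → 18.8 cM.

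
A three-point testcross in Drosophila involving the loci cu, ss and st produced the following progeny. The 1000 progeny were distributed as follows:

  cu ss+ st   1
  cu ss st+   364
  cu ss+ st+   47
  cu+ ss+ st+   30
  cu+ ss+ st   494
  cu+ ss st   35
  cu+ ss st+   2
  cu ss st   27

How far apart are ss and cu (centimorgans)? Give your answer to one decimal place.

8.5 centimorgans

The two most frequent reciprocal classes, cu+ ss+ st and cu ss st+, are the parental types, so the F1 was cu+ ss+ st / cu ss st+.
The two rarest classes, cu ss+ st and cu+ ss st+, are the double crossovers. Comparing them with the parentals, only the cu allele has switched, so cu is the middle locus and the order is st – cu – ss.
Crossovers in the cu–ss interval produce the single-crossover classes cu+ ss st and cu ss+ st+ (35 + 47 = 82) plus the double crossovers (3).
RF(cu–ss) = (82 + 3) / 1000 = 85/1000 = 0.0850 → 8.5 centimorgans.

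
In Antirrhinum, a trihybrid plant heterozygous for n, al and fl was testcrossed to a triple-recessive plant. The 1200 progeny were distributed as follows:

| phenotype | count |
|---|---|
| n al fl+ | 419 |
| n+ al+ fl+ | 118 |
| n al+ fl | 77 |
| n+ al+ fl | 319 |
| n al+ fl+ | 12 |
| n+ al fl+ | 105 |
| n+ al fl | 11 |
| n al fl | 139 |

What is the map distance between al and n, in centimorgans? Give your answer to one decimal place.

The two most frequent reciprocal classes, n al fl+ and n+ al+ fl, are the parental types, so the F1 was n al fl+ / n+ al+ fl.
The two rarest classes, n al+ fl+ and n+ al fl, are the double crossovers. Comparing them with the parentals, only the al allele has switched, so al is the middle locus and the order is n – al – fl.
Crossovers in the n–al interval produce the single-crossover classes n+ al fl+ and n al+ fl (105 + 77 = 182) plus the double crossovers (23).
RF(n–al) = (182 + 23) / 1200 = 205/1200 = 0.1708 → 17.1 centimorgans.

17.1 centimorgans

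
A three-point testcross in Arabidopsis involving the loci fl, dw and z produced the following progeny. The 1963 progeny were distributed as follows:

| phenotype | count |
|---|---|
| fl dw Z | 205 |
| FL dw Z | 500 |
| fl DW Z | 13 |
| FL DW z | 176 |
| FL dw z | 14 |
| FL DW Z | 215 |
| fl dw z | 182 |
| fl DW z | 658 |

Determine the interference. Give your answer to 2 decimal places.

0.69

The two most frequent reciprocal classes, fl DW z and FL dw Z, are the parental types, so the F1 was fl DW z / FL dw Z.
The two rarest classes, fl DW Z and FL dw z, are the double crossovers. Comparing them with the parentals, only the z allele has switched, so z is the middle locus and the order is dw – z – fl.
dw–z: (397 + 27)/1963 = 0.2160; z–fl: (381 + 27)/1963 = 0.2078.
Expected DCO frequency = 0.2160 × 0.2078 ≈ 0.04488; observed = 27/1963 ≈ 0.01375.
Coefficient of coincidence = 0.01375/0.04488 ≈ 0.31; interference = 1 − 0.31 = 0.69.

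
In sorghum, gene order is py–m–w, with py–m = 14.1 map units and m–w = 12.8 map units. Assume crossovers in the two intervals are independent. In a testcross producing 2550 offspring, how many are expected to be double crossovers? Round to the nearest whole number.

46

Map distances give recombination frequencies of 0.141 and 0.128 for the two intervals.
With no interference, expected double-crossover frequency = 0.141 × 0.128 = 0.01805.
Expected number = 0.01805 × 2550 = 46.02 ≈ 46.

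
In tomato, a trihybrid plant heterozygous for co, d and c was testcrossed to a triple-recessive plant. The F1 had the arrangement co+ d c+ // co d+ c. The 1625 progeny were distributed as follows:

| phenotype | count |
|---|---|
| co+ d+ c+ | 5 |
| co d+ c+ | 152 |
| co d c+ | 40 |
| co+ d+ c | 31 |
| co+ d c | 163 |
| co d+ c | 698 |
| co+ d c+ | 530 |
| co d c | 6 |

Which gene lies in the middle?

d

The two rarest classes, co+ d+ c+ and co d c, are the double crossovers. Comparing them with the parentals, only the d allele has switched, so d is the middle locus and the order is co – d – c.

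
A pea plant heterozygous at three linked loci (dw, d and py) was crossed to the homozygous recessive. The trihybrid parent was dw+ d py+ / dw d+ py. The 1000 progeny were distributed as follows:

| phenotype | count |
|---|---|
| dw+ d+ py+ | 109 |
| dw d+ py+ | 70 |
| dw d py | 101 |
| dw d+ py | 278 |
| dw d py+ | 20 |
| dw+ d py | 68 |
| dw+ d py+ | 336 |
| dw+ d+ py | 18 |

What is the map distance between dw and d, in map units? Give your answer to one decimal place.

24.8 map units

The two rarest classes, dw d py+ and dw+ d+ py, are the double crossovers. Comparing them with the parentals, only the dw allele has switched, so dw is the middle locus and the order is py – dw – d.
Crossovers in the dw–d interval produce the single-crossover classes dw+ d+ py+ and dw d py (109 + 101 = 210) plus the double crossovers (38).
RF(dw–d) = (210 + 38) / 1000 = 248/1000 = 0.2480 → 24.8 map units.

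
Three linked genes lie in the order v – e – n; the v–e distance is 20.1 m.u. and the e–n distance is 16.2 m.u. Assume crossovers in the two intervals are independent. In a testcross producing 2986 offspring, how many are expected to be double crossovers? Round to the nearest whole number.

97

Map distances give recombination frequencies of 0.201 and 0.162 for the two intervals.
With no interference, expected double-crossover frequency = 0.201 × 0.162 = 0.03256.
Expected number = 0.03256 × 2986 = 97.23 ≈ 97.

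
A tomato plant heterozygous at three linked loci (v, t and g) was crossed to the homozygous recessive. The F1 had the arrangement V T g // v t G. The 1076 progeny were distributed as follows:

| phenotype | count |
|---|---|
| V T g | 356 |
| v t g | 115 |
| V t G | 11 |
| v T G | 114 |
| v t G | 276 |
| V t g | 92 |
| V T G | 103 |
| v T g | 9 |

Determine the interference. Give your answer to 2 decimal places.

0.60

The two rarest classes, v T g and V t G, are the double crossovers. Comparing them with the parentals, only the v allele has switched, so v is the middle locus and the order is t – v – g.
t–v: (206 + 20)/1076 = 0.2100; v–g: (218 + 20)/1076 = 0.2212.
Expected DCO frequency = 0.2100 × 0.2212 ≈ 0.04645; observed = 20/1076 ≈ 0.01859.
Coefficient of coincidence = 0.01859/0.04645 ≈ 0.40; interference = 1 − 0.40 = 0.60.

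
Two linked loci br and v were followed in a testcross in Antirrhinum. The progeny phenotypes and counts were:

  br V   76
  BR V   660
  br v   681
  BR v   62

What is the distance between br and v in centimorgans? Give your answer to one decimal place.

9.3 centimorgans

The two most frequent classes, BR V (660) and br v (681), are the parental types, so the F1 was BR V / br v.
The recombinant classes are BR v and br V: 62 + 76 = 138.
Recombination frequency = 138/1479 = 0.0933 ≈ 9.3%, i.e. 9.3 centimorgans.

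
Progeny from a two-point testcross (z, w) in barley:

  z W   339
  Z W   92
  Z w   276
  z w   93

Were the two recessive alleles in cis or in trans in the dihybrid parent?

trans

The two most frequent classes are Z w (276) and z W (339); these are the parental (non-recombinant) types.
So the F1 carried Z w on one chromosome and z W on the other — the recessive alleles are on opposite chromosomes (trans / repulsion).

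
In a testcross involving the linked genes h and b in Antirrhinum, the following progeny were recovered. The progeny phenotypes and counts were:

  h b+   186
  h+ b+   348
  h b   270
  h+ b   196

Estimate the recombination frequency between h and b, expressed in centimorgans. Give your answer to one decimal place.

38.2 centimorgans

The two most frequent classes, h+ b+ (348) and h b (270), are the parental types, so the F1 was h+ b+ / h b.
The recombinant classes are h+ b and h b+: 196 + 186 = 382.
Recombination frequency = 382/1000 = 0.3820 ≈ 38.2%, i.e. 38.2 centimorgans.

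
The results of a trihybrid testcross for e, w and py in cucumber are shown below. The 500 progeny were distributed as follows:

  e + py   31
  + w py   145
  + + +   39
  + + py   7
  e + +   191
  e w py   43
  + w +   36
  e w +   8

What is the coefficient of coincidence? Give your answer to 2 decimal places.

0.94

The two most frequent reciprocal classes, + w py and e + +, are the parental types, so the F1 was + w py / e + +.
The two rarest classes, + + py and e w +, are the double crossovers. Comparing them with the parentals, only the w allele has switched, so w is the middle locus and the order is e – w – py.
e–w: (82 + 15)/500 = 0.1940; w–py: (67 + 15)/500 = 0.1640.
Expected DCO frequency = 0.1940 × 0.1640 ≈ 0.03182; observed = 15/500 ≈ 0.03000.
Coefficient of coincidence = 0.03000/0.03182 ≈ 0.94.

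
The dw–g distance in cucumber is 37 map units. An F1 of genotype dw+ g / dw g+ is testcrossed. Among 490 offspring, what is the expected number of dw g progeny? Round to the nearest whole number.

91

A map distance of 37 map units corresponds to a recombination frequency of 0.370.
The F1 is dw+ g / dw g+, so dw g is a recombinant gamete class with expected frequency r/2 = 0.370/2 = 0.1850.
Expected number = 0.1850 × 490 = 90.65 ≈ 91.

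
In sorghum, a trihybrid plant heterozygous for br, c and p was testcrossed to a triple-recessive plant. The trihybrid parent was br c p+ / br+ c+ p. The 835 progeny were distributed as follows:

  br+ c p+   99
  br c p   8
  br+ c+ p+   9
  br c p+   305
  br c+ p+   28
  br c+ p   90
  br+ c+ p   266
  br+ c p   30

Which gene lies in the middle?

p

The two rarest classes, br c p and br+ c+ p+, are the double crossovers. Comparing them with the parentals, only the p allele has switched, so p is the middle locus and the order is c – p – br.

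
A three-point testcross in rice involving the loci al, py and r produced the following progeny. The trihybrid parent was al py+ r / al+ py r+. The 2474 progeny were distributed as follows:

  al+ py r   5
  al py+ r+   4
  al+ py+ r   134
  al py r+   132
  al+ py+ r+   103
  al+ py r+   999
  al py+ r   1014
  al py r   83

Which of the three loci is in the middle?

r

The two rarest classes, al py+ r+ and al+ py r, are the double crossovers. Comparing them with the parentals, only the r allele has switched, so r is the middle locus and the order is al – r – py.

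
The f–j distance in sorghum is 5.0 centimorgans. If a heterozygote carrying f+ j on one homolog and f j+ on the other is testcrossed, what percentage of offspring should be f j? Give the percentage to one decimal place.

2.5%

A map distance of 5.0 centimorgans corresponds to a recombination frequency of 0.050.
The F1 is f+ j / f j+, so f j is a recombinant gamete class with expected frequency r/2 = 0.050/2 = 0.0250.
That is 0.0250 = 2.5% of the progeny.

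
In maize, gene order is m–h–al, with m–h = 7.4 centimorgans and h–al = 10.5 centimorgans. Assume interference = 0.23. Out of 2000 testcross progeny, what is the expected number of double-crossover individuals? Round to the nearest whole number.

12

Map distances give recombination frequencies of 0.074 and 0.105 for the two intervals.
With interference 0.23 (so coincidence = 0.77), expected double-crossover frequency = 0.074 × 0.105 × 0.77 = 0.00598.
Expected number = 0.00598 × 2000 = 11.97 ≈ 12.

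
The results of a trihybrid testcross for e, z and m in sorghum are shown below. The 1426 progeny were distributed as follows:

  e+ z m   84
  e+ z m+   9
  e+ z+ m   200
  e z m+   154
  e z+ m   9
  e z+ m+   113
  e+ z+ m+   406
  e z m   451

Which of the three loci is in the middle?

The two most frequent reciprocal classes, e z m and e+ z+ m+, are the parental types, so the F1 was e z m / e+ z+ m+.
The two rarest classes, e z+ m and e+ z m+, are the double crossovers. Comparing them with the parentals, only the z allele has switched, so z is the middle locus and the order is e – z – m.

z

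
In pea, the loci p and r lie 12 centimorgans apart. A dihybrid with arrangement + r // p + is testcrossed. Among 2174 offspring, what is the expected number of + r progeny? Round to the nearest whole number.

957

A map distance of 12 centimorgans corresponds to a recombination frequency of 0.120.
The F1 is + r / p +, so + r is a parental gamete class with expected frequency (1 − r)/2 = 0.880/2 = 0.4400.
Expected number = 0.4400 × 2174 = 956.56 ≈ 957.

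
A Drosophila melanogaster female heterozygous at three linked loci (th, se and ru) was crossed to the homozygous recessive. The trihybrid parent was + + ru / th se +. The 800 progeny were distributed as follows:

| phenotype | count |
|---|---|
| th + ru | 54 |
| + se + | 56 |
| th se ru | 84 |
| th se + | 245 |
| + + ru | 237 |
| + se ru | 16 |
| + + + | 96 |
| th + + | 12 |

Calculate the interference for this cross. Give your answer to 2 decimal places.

The two rarest classes, + se ru and th + +, are the double crossovers. Comparing them with the parentals, only the se allele has switched, so se is the middle locus and the order is th – se – ru.
th–se: (110 + 28)/800 = 0.1725; se–ru: (180 + 28)/800 = 0.2600.
Expected DCO frequency = 0.1725 × 0.2600 ≈ 0.04485; observed = 28/800 ≈ 0.03500.
Coefficient of coincidence = 0.03500/0.04485 ≈ 0.78; interference = 1 − 0.78 = 0.22.

0.22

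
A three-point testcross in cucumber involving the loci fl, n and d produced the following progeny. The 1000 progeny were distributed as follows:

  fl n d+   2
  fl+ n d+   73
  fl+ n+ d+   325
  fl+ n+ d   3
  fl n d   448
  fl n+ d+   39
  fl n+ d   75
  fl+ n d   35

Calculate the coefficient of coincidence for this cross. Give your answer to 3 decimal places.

The two most frequent reciprocal classes, fl n d and fl+ n+ d+, are the parental types, so the F1 was fl n d / fl+ n+ d+.
The two rarest classes, fl n d+ and fl+ n+ d, are the double crossovers. Comparing them with the parentals, only the d allele has switched, so d is the middle locus and the order is fl – d – n.
fl–d: (74 + 5)/1000 = 0.0790; d–n: (148 + 5)/1000 = 0.1530.
Expected DCO frequency = 0.0790 × 0.1530 ≈ 0.01209; observed = 5/1000 ≈ 0.00500.
Coefficient of coincidence = 0.00500/0.01209 ≈ 0.414.

0.414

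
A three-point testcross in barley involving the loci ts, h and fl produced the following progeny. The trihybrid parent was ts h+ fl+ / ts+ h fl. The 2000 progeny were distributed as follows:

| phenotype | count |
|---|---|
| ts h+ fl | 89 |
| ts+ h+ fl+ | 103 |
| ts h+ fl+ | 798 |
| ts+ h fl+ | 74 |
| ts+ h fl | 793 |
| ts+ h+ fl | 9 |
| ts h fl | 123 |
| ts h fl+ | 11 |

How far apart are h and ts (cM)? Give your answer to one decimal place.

12.3 cM

The two rarest classes, ts h fl+ and ts+ h+ fl, are the double crossovers. Comparing them with the parentals, only the h allele has switched, so h is the middle locus and the order is ts – h – fl.
Crossovers in the ts–h interval produce the single-crossover classes ts+ h+ fl+ and ts h fl (103 + 123 = 226) plus the double crossovers (20).
RF(ts–h) = (226 + 20) / 2000 = 246/2000 = 0.1230 → 12.3 cM.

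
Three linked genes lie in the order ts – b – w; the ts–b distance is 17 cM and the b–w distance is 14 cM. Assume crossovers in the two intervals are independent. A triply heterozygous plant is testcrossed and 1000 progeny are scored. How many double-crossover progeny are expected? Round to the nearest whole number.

Map distances give recombination frequencies of 0.170 and 0.140 for the two intervals.
With no interference, expected double-crossover frequency = 0.170 × 0.140 = 0.02380.
Expected number = 0.02380 × 1000 = 23.80 ≈ 24.

24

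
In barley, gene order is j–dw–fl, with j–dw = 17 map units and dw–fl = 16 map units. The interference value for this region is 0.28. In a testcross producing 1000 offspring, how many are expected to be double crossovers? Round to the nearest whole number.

Map distances give recombination frequencies of 0.170 and 0.160 for the two intervals.
With interference 0.28 (so coincidence = 0.72), expected double-crossover frequency = 0.170 × 0.160 × 0.72 = 0.01958.
Expected number = 0.01958 × 1000 = 19.58 ≈ 20.

20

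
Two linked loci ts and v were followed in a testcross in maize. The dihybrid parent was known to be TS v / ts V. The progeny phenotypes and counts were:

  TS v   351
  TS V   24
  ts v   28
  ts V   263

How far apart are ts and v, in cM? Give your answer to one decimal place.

The recombinant classes are TS V and ts v: 24 + 28 = 52.
Recombination frequency = 52/666 = 0.0781 ≈ 7.8%, i.e. 7.8 cM.

7.8 cM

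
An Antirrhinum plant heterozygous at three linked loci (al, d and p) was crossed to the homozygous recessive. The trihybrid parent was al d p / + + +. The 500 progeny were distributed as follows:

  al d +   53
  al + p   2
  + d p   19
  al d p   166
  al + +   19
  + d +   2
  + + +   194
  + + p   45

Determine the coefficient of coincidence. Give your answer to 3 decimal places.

The two rarest classes, al + p and + d +, are the double crossovers. Comparing them with the parentals, only the d allele has switched, so d is the middle locus and the order is al – d – p.
al–d: (38 + 4)/500 = 0.0840; d–p: (98 + 4)/500 = 0.2040.
Expected DCO frequency = 0.0840 × 0.2040 ≈ 0.01714; observed = 4/500 ≈ 0.00800.
Coefficient of coincidence = 0.00800/0.01714 ≈ 0.467.

0.467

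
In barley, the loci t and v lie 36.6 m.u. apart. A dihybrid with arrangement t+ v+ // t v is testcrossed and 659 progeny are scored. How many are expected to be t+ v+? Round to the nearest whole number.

A map distance of 36.6 m.u. corresponds to a recombination frequency of 0.366.
The F1 is t+ v+ / t v, so t+ v+ is a parental gamete class with expected frequency (1 − r)/2 = 0.634/2 = 0.3170.
Expected number = 0.3170 × 659 = 208.90 ≈ 209.

209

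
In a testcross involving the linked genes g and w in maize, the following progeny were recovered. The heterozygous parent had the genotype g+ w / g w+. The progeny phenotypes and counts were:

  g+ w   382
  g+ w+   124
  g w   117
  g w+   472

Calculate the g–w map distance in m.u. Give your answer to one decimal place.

22.0 m.u.

The recombinant classes are g+ w+ and g w: 124 + 117 = 241.
Recombination frequency = 241/1095 = 0.2201 ≈ 22.0%, i.e. 22.0 m.u.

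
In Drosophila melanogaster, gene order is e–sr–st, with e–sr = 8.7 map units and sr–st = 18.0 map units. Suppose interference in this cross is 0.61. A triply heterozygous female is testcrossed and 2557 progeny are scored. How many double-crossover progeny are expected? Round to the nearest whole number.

16

Map distances give recombination frequencies of 0.087 and 0.180 for the two intervals.
With interference 0.61 (so coincidence = 0.39), expected double-crossover frequency = 0.087 × 0.180 × 0.39 = 0.00611.
Expected number = 0.00611 × 2557 = 15.62 ≈ 16.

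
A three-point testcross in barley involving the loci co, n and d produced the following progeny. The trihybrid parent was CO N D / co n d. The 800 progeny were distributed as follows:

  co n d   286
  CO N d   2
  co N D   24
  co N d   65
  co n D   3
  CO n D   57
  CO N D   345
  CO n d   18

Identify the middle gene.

The two rarest classes, CO N d and co n D, are the double crossovers. Comparing them with the parentals, only the d allele has switched, so d is the middle locus and the order is co – d – n.

d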